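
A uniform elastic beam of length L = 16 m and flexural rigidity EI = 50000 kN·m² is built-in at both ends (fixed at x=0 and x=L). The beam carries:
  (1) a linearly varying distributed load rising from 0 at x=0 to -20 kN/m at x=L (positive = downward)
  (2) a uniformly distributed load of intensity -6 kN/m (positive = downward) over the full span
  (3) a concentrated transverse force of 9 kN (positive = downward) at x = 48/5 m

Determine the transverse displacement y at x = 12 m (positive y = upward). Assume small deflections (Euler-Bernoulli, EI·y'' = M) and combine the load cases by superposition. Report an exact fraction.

y(12) = 2388/78125 m

Load 1 — triangular load w₀=-20 kN/m (0→w₀ over full span):
  y_1 = -w₀x²(L-x)²(x+2L)/(120LEI) = -(-20)·12²·(16-12)²·(12+2·16)/(120·16·50000) = 66/3125 m
Load 2 — uniform load w=-6 kN/m over full span:
  y_2 = -wx²(L-x)²/(24EI) = -(-6)·12²·(16-12)²/(24·50000) = 36/3125 m
Load 3 — point force P=9 kN at a=48/5 m (b=L-a=32/5):
  y_3 = -Pa²(L-x)²(3bL-(3b+a)(L-x))/(6L³EI)  [x>a] = -9·(48/5)²·(16-12)²·(3·(32/5)·16-(3·(32/5)+(48/5))·(16-12))/(6·16³·50000) = -162/78125 m
Superposition: y = Σ y_i = 2388/78125 m ≈ 0.030566 m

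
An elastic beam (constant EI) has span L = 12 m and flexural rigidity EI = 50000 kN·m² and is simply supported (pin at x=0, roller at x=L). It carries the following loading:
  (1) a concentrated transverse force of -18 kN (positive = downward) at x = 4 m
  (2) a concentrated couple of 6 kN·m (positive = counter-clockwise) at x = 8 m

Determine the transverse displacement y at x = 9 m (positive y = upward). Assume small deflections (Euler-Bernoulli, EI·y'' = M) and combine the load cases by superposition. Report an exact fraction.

y(9) = 1371/200000 m

Load 1 — point force P=-18 kN at a=4 m (b=L-a=8):
  y_1 = -Pa(L-x)(2Lx-a²-x²)/(6LEI)  [x>a] = -(-18)·4·(12-9)·(2·12·9-4²-9²)/(6·12·50000) = 357/50000 m
Load 2 — applied couple M₀=6 kN·m at a=8 m (b=L-a=4):
  y_2 = (M₀x³/(6L)-M₀(x-a)²/2+C₁x)/EI  [x>a] with C₁=M₀(3b²-L²)/(6L)=-8 = (6·9³/(6·12)-6·(9-8)²/2+(-8)·9)/50000 = -57/200000 m
Superposition: y = Σ y_i = 1371/200000 m ≈ 0.006855 m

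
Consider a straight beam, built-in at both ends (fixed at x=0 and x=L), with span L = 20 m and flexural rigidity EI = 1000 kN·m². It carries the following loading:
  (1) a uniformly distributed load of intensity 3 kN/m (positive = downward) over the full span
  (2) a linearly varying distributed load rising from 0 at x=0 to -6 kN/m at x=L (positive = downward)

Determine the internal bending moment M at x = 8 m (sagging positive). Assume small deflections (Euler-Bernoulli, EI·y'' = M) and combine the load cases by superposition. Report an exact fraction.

Load 1 — uniform load w=3 kN/m over full span:
  M_1 = wLx/2 - wL²/12 - wx²/2 = 3·20·8/2 - 3·20²/12 - 3·8²/2 = 44 kN·m
Load 2 — triangular load w₀=-6 kN/m (0→w₀ over full span):
  M_2 = 3w₀Lx/20 - w₀L²/30 - w₀x³/(6L) = 3·(-6)·20·8/20 - (-6)·20²/30 - (-6)·8³/(6·20) = -192/5 kN·m
Superposition: M = Σ M_i = 28/5 kN·m ≈ 5.600000 kN·m

M(8) = 28/5 kN·m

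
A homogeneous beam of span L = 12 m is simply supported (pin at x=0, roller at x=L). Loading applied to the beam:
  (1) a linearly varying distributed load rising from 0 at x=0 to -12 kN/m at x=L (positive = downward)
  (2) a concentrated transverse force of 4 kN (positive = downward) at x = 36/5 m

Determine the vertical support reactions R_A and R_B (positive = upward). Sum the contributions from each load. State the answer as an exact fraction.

R_A = -112/5 kN, R_B = -228/5 kN

Load 1 — triangular load w₀=-12 kN/m (0→w₀ over full span):
  R_A = w₀L/6 = (-12)·12/6 = -24 kN
  R_B = w₀L/3 = (-12)·12/3 = -48 kN
Load 2 — point force P=4 kN at a=36/5 m (b=L-a=24/5):
  R_A = Pb/L = 4·(24/5)/12 = 8/5 kN
  R_B = Pa/L = 4·(36/5)/12 = 12/5 kN
Superposition: R_A = -112/5 kN, R_B = -228/5 kN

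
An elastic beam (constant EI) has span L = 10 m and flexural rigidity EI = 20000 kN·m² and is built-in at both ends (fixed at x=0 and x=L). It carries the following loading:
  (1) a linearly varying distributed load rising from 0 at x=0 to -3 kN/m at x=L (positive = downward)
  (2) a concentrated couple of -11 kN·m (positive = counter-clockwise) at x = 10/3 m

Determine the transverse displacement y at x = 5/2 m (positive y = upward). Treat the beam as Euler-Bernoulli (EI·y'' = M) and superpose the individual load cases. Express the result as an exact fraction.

Load 1 — triangular load w₀=-3 kN/m (0→w₀ over full span):
  y_1 = -w₀x²(L-x)²(x+2L)/(120LEI) = -(-3)·(5/2)²·(10-(5/2))²·((5/2)+2·10)/(120·10·20000) = 81/81920 m
Load 2 — applied couple M₀=-11 kN·m at a=10/3 m (b=L-a=20/3):
  y_2 = (R_Ax³/6 - M_Ax²/2)/EI  [x≤a] with R_A=-22/15, M_A=0 = ((-22/15)·(5/2)³/6 - 0·(5/2)²/2)/20000 = -11/57600 m
Superposition: y = Σ y_i = 2941/3686400 m ≈ 0.000798 m

y(5/2) = 2941/3686400 m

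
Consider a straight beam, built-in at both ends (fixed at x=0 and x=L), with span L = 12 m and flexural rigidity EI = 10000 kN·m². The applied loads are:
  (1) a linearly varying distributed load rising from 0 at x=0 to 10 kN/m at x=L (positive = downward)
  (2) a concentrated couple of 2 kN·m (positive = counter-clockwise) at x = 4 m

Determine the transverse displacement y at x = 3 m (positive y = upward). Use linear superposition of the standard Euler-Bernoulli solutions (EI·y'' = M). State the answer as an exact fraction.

Load 1 — triangular load w₀=10 kN/m (0→w₀ over full span):
  y_1 = -w₀x²(L-x)²(x+2L)/(120LEI) = -10·3²·(12-3)²·(3+2·12)/(120·12·10000) = -2187/160000 m
Load 2 — applied couple M₀=2 kN·m at a=4 m (b=L-a=8):
  y_2 = (R_Ax³/6 - M_Ax²/2)/EI  [x≤a] with R_A=2/9, M_A=0 = ((2/9)·3³/6 - 0·3²/2)/10000 = 1/10000 m
Superposition: y = Σ y_i = -2171/160000 m ≈ -0.013569 m

y(3) = -2171/160000 m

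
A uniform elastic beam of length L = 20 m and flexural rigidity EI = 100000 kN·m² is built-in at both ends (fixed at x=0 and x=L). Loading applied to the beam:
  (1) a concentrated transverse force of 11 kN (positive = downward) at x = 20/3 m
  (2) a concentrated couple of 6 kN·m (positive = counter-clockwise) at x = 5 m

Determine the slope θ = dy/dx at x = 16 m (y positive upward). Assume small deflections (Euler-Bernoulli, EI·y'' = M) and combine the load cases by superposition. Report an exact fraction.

θ(16) = 317/843750 rad

Load 1 — point force P=11 kN at a=20/3 m (b=L-a=40/3):
  θ_1 = Pa²(L-x)(2bL-(3b+a)(L-x))/(2L³EI)  [x>a] = 11·(20/3)²·(20-16)·(2·(40/3)·20-(3·(40/3)+(20/3))·(20-16))/(2·20³·100000) = 143/337500 rad
Load 2 — applied couple M₀=6 kN·m at a=5 m (b=L-a=15):
  θ_2 = (R_Ax²/2 - M_Ax - M₀(x-a))/EI  [x>a] with R_A=27/80, M_A=-9/8 = ((27/80)·16²/2 - (-9/8)·16 - 6·(16-5))/100000 = -3/62500 rad
Superposition: θ = Σ θ_i = 317/843750 rad ≈ 0.000376 rad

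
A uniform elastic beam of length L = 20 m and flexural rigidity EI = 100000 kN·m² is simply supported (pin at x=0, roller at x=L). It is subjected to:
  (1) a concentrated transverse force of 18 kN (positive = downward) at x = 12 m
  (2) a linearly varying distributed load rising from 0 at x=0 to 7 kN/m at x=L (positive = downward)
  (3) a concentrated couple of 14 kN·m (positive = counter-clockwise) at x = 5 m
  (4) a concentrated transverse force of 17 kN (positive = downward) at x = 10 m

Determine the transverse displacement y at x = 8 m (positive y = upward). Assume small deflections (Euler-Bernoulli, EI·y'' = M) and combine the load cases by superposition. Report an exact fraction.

Load 1 — point force P=18 kN at a=12 m (b=L-a=8):
  y_1 = -Pbx(L²-b²-x²)/(6LEI)  [x≤a] = -18·8·8·(20²-8²-8²)/(6·20·100000) = -408/15625 m
Load 2 — triangular load w₀=7 kN/m (0→w₀ over full span):
  y_2 = -w₀x(7L⁴-10L²x²+3x⁴)/(360LEI) = -7·8·(7·20⁴-10·20²·8²+3·8⁴)/(360·20·100000) = -15974/234375 m
Load 3 — applied couple M₀=14 kN·m at a=5 m (b=L-a=15):
  y_3 = (M₀x³/(6L)-M₀(x-a)²/2+C₁x)/EI  [x>a] with C₁=M₀(3b²-L²)/(6L)=385/12 = (14·8³/(6·20)-14·(8-5)²/2+(385/12)·8)/100000 = 1267/500000 m
Load 4 — point force P=17 kN at a=10 m (b=L-a=10):
  y_4 = -Pbx(L²-b²-x²)/(6LEI)  [x≤a] = -17·10·8·(20²-10²-8²)/(6·20·100000) = -1003/37500 m
Superposition: y = Σ y_i = -296201/2500000 m ≈ -0.118480 m

y(8) = -296201/2500000 m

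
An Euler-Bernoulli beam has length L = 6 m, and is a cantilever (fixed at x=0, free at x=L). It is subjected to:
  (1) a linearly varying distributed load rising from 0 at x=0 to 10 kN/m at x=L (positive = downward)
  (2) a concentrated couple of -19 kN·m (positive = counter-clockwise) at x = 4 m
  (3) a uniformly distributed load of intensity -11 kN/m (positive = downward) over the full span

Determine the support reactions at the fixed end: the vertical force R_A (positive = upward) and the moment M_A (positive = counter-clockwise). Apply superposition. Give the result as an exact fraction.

R_A = -36 kN, M_A = -59 kN·m

Load 1 — triangular load w₀=10 kN/m (0→w₀ over full span):
  R_A = w₀L/2 = 10·6/2 = 30 kN
  M_A = w₀L²/3 = 10·6²/3 = 120 kN·m
Load 2 — applied couple M₀=-19 kN·m at a=4 m (b=L-a=2):
  R_A = 0 kN
  M_A = -M₀ = -(-19) = 19 kN·m
Load 3 — uniform load w=-11 kN/m over full span:
  R_A = wL = (-11)·6 = -66 kN
  M_A = wL²/2 = (-11)·6²/2 = -198 kN·m
Superposition: R_A = -36 kN, M_A = -59 kN·m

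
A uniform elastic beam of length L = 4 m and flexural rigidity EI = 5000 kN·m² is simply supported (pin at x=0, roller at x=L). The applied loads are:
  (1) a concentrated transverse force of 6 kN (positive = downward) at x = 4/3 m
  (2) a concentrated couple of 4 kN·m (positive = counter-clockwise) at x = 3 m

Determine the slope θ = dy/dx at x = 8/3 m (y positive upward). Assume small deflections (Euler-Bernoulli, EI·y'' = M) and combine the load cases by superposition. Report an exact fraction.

Load 1 — point force P=6 kN at a=4/3 m (b=L-a=8/3):
  θ_1 = -Pa(2L²-6Lx+3x²+a²)/(6LEI)  [x>a] = -6·(4/3)·(2·4²-6·4·(8/3)+3·(8/3)²+(4/3)²)/(6·4·5000) = 2/3375 rad
Load 2 — applied couple M₀=4 kN·m at a=3 m (b=L-a=1):
  θ_2 = (M₀x²/(2L)+C₁)/EI  [x≤a] with C₁=M₀(3b²-L²)/(6L)=-13/6 = (4·(8/3)²/(2·4)+(-13/6))/5000 = 1/3600 rad
Superposition: θ = Σ θ_i = 47/54000 rad ≈ 0.000870 rad

θ(8/3) = 47/54000 rad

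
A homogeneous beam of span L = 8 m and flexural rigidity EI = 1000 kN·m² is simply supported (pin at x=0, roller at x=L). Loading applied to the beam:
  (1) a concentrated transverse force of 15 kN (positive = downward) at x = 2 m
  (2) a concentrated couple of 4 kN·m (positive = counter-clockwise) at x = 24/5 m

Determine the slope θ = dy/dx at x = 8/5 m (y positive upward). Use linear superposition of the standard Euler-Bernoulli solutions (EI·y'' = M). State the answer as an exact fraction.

θ(8/5) = -1207/30000 rad

Load 1 — point force P=15 kN at a=2 m (b=L-a=6):
  θ_1 = -Pb(L²-b²-3x²)/(6LEI)  [x≤a] = -15·6·(8²-6²-3·(8/5)²)/(6·8·1000) = -381/10000 rad
Load 2 — applied couple M₀=4 kN·m at a=24/5 m (b=L-a=16/5):
  θ_2 = (M₀x²/(2L)+C₁)/EI  [x≤a] with C₁=M₀(3b²-L²)/(6L)=-208/75 = (4·(8/5)²/(2·8)+(-208/75))/1000 = -4/1875 rad
Superposition: θ = Σ θ_i = -1207/30000 rad ≈ -0.040233 rad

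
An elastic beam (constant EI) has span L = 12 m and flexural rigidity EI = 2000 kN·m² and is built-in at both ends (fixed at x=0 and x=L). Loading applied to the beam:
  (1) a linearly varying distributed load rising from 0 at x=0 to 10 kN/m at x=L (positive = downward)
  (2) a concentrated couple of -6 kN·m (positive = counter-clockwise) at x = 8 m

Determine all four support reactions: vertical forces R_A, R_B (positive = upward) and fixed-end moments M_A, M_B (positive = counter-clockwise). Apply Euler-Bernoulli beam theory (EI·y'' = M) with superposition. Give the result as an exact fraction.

Load 1 — triangular load w₀=10 kN/m (0→w₀ over full span):
  R_A = 3w₀L/20 = 3·10·12/20 = 18 kN
  M_A = w₀L²/30 = 10·12²/30 = 48 kN·m
  R_B = 7w₀L/20 = 7·10·12/20 = 42 kN
  M_B = -w₀L²/20 = -10·12²/20 = -72 kN·m
Load 2 — applied couple M₀=-6 kN·m at a=8 m (b=L-a=4):
  R_A = 6M₀ab/L³ = 6·(-6)·8·4/12³ = -2/3 kN
  M_A = M₀b(2a-b)/L² = (-6)·4·(2·8-4)/12² = -2 kN·m
  R_B = -6M₀ab/L³ = -6·(-6)·8·4/12³ = 2/3 kN
  M_B = M₀a(2b-a)/L² = (-6)·8·(2·4-8)/12² = 0 kN·m
Superposition: R_A = 52/3 kN, M_A = 46 kN·m, R_B = 128/3 kN, M_B = -72 kN·m

R_A = 52/3 kN, M_A = 46 kN·m, R_B = 128/3 kN, M_B = -72 kN·m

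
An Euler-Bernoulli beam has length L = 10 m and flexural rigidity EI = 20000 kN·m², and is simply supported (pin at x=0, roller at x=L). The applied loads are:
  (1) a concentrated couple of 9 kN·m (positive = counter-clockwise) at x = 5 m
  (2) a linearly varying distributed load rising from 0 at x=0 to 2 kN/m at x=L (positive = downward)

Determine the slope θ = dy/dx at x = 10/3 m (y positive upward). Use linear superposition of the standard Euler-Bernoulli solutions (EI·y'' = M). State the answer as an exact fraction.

Load 1 — applied couple M₀=9 kN·m at a=5 m (b=L-a=5):
  θ_1 = (M₀x²/(2L)+C₁)/EI  [x≤a] with C₁=M₀(3b²-L²)/(6L)=-15/4 = (9·(10/3)²/(2·10)+(-15/4))/20000 = 1/16000 rad
Load 2 — triangular load w₀=2 kN/m (0→w₀ over full span):
  θ_2 = -w₀(7L⁴-30L²x²+15x⁴)/(360LEI) = -2·(7·10⁴-30·10²·(10/3)²+15·(10/3)⁴)/(360·10·20000) = -13/12150 rad
Superposition: θ = Σ θ_i = -3917/3888000 rad ≈ -0.001007 rad

θ(10/3) = -3917/3888000 rad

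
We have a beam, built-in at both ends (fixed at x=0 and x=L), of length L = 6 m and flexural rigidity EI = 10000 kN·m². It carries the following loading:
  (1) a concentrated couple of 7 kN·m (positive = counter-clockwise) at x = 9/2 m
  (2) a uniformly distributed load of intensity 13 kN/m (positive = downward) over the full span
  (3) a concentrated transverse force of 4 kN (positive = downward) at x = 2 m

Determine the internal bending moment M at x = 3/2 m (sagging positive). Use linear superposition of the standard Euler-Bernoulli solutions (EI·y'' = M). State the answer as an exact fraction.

M(3/2) = 1597/288 kN·m

Load 1 — applied couple M₀=7 kN·m at a=9/2 m (b=L-a=3/2):
  M_1 = R_Ax - M_A  [x≤a] with R_A=21/16, M_A=35/16 = (21/16)·(3/2) - (35/16) = -7/32 kN·m
Load 2 — uniform load w=13 kN/m over full span:
  M_2 = wLx/2 - wL²/12 - wx²/2 = 13·6·(3/2)/2 - 13·6²/12 - 13·(3/2)²/2 = 39/8 kN·m
Load 3 — point force P=4 kN at a=2 m (b=L-a=4):
  M_3 = Pb²(3a+b)x/L³ - Pab²/L²  [x≤a] = 4·4²·(3·2+4)·(3/2)/6³ - 4·2·4²/6² = 8/9 kN·m
Superposition: M = Σ M_i = 1597/288 kN·m ≈ 5.545139 kN·m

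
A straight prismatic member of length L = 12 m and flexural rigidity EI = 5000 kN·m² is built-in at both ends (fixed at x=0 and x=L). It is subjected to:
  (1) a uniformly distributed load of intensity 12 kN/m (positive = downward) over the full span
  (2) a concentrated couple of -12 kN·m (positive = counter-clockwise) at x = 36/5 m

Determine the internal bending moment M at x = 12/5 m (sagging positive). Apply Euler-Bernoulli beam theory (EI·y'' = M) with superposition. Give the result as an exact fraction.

Load 1 — uniform load w=12 kN/m over full span:
  M_1 = wLx/2 - wL²/12 - wx²/2 = 12·12·(12/5)/2 - 12·12²/12 - 12·(12/5)²/2 = -144/25 kN·m
Load 2 — applied couple M₀=-12 kN·m at a=36/5 m (b=L-a=24/5):
  M_2 = R_Ax - M_A  [x≤a] with R_A=-36/25, M_A=-96/25 = (-36/25)·(12/5) - (-96/25) = 48/125 kN·m
Superposition: M = Σ M_i = -672/125 kN·m ≈ -5.376000 kN·m

M(12/5) = -672/125 kN·m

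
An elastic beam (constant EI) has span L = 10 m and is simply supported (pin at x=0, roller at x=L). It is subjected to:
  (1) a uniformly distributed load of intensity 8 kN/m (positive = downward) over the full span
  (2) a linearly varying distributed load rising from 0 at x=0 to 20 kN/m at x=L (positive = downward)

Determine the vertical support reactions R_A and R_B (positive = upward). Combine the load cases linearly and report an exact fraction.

R_A = 220/3 kN, R_B = 320/3 kN

Load 1 — uniform load w=8 kN/m over full span:
  R_A = wL/2 = 8·10/2 = 40 kN
  R_B = wL/2 = 8·10/2 = 40 kN
Load 2 — triangular load w₀=20 kN/m (0→w₀ over full span):
  R_A = w₀L/6 = 20·10/6 = 100/3 kN
  R_B = w₀L/3 = 20·10/3 = 200/3 kN
Superposition: R_A = 220/3 kN, R_B = 320/3 kN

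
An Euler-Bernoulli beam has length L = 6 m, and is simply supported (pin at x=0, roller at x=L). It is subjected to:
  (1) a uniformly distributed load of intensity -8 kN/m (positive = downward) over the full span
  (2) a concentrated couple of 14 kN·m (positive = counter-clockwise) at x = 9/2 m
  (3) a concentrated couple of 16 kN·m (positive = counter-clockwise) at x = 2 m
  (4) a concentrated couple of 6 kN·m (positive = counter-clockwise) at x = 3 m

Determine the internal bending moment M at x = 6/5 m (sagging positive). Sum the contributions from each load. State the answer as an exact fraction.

Load 1 — uniform load w=-8 kN/m over full span:
  M_1 = wx(L-x)/2 = (-8)·(6/5)·(6-(6/5))/2 = -576/25 kN·m
Load 2 — applied couple M₀=14 kN·m at a=9/2 m (b=L-a=3/2):
  M_2 = M₀x/L  [x≤a] = 14·(6/5)/6 = 14/5 kN·m
Load 3 — applied couple M₀=16 kN·m at a=2 m (b=L-a=4):
  M_3 = M₀x/L  [x≤a] = 16·(6/5)/6 = 16/5 kN·m
Load 4 — applied couple M₀=6 kN·m at a=3 m (b=L-a=3):
  M_4 = M₀x/L  [x≤a] = 6·(6/5)/6 = 6/5 kN·m
Superposition: M = Σ M_i = -396/25 kN·m ≈ -15.840000 kN·m

M(6/5) = -396/25 kN·m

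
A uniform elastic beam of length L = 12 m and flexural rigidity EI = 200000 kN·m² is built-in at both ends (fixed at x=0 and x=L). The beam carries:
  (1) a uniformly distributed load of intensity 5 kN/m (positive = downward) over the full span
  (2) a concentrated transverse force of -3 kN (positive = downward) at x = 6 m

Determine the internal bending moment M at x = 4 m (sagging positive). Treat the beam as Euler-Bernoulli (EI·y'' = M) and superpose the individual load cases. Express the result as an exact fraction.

M(4) = 37/2 kN·m

Load 1 — uniform load w=5 kN/m over full span:
  M_1 = wLx/2 - wL²/12 - wx²/2 = 5·12·4/2 - 5·12²/12 - 5·4²/2 = 20 kN·m
Load 2 — point force P=-3 kN at a=6 m (b=L-a=6):
  M_2 = Pb²(3a+b)x/L³ - Pab²/L²  [x≤a] = (-3)·6²·(3·6+6)·4/12³ - (-3)·6·6²/12² = -3/2 kN·m
Superposition: M = Σ M_i = 37/2 kN·m ≈ 18.500000 kN·m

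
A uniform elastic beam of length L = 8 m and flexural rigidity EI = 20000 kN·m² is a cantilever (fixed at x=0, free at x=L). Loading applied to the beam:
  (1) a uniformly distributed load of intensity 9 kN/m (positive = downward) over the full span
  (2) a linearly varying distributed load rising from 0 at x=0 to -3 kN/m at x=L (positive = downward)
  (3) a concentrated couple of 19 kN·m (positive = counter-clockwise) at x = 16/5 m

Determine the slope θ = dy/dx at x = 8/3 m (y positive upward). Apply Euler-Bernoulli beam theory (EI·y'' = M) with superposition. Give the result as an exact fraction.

Load 1 — uniform load w=9 kN/m over full span:
  θ_1 = -wx(x²-3Lx+3L²)/(6EI) = -9·(8/3)·((8/3)²-3·8·(8/3)+3·8²)/(6·20000) = -152/5625 rad
Load 2 — triangular load w₀=-3 kN/m (0→w₀ over full span):
  θ_2 = (w₀Lx²/4-w₀L²x/3-w₀x⁴/(24L))/EI = ((-3)·8·(8/3)²/4-(-3)·8²·(8/3)/3-(-3)·(8/3)⁴/(24·8))/20000 = 326/50625 rad
Load 3 — applied couple M₀=19 kN·m at a=16/5 m (b=L-a=24/5):
  θ_3 = M₀x/EI  [x≤a] = 19·(8/3)/20000 = 19/7500 rad
Superposition: θ = Σ θ_i = -731/40500 rad ≈ -0.018049 rad

θ(8/3) = -731/40500 rad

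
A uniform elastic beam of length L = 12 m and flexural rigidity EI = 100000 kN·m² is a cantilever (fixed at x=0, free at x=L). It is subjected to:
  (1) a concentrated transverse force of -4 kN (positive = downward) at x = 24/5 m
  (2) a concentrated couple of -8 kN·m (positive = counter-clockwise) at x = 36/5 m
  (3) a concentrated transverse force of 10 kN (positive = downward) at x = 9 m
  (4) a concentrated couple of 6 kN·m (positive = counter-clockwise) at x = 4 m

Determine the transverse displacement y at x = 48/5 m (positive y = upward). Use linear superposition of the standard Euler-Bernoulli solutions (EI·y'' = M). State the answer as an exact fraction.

Load 1 — point force P=-4 kN at a=24/5 m (b=L-a=36/5):
  y_1 = -Pa²(3x-a)/(6EI)  [x>a] = -(-4)·(24/5)²·(3·(48/5)-(24/5))/(6·100000) = 288/78125 m
Load 2 — applied couple M₀=-8 kN·m at a=36/5 m (b=L-a=24/5):
  y_2 = M₀a(2x-a)/(2EI)  [x>a] = (-8)·(36/5)·(2·(48/5)-(36/5))/(2·100000) = -54/15625 m
Load 3 — point force P=10 kN at a=9 m (b=L-a=3):
  y_3 = -Pa²(3x-a)/(6EI)  [x>a] = -10·9²·(3·(48/5)-9)/(6·100000) = -2673/100000 m
Load 4 — applied couple M₀=6 kN·m at a=4 m (b=L-a=8):
  y_4 = M₀a(2x-a)/(2EI)  [x>a] = 6·4·(2·(48/5)-4)/(2·100000) = 57/31250 m
Superposition: y = Σ y_i = -61689/2500000 m ≈ -0.024676 m

y(48/5) = -61689/2500000 m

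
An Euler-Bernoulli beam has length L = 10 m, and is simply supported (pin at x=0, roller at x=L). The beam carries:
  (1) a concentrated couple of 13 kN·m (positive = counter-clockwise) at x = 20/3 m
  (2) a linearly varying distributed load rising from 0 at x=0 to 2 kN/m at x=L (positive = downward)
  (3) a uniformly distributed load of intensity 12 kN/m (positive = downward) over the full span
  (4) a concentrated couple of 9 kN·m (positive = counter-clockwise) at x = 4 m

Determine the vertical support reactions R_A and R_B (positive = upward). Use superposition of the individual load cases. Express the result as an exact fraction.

R_A = 983/15 kN, R_B = 967/15 kN

Load 1 — applied couple M₀=13 kN·m at a=20/3 m (b=L-a=10/3):
  R_A = M₀/L = 13/10 kN
  R_B = -M₀/L = -13/10 kN
Load 2 — triangular load w₀=2 kN/m (0→w₀ over full span):
  R_A = w₀L/6 = 2·10/6 = 10/3 kN
  R_B = w₀L/3 = 2·10/3 = 20/3 kN
Load 3 — uniform load w=12 kN/m over full span:
  R_A = wL/2 = 12·10/2 = 60 kN
  R_B = wL/2 = 12·10/2 = 60 kN
Load 4 — applied couple M₀=9 kN·m at a=4 m (b=L-a=6):
  R_A = M₀/L = 9/10 kN
  R_B = -M₀/L = -9/10 kN
Superposition: R_A = 983/15 kN, R_B = 967/15 kN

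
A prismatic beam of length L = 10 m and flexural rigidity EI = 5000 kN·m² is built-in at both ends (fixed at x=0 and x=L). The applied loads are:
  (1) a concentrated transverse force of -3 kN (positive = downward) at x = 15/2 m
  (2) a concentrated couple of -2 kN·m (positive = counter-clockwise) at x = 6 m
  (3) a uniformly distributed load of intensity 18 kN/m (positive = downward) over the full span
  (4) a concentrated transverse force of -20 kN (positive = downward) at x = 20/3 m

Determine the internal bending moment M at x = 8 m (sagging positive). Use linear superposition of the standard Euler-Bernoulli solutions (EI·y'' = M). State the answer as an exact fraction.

Load 1 — point force P=-3 kN at a=15/2 m (b=L-a=5/2):
  M_1 = Pa²(a+3b)(L-x)/L³ - Pa²b/L²  [x>a] = (-3)·(15/2)²·((15/2)+3·(5/2))·(10-8)/10³ - (-3)·(15/2)²·(5/2)/10² = -27/32 kN·m
Load 2 — applied couple M₀=-2 kN·m at a=6 m (b=L-a=4):
  M_2 = R_Ax - M_A - M₀  [x>a] with R_A=-36/125, M_A=-16/25 = (-36/125)·8 - (-16/25) - (-2) = 42/125 kN·m
Load 3 — uniform load w=18 kN/m over full span:
  M_3 = wLx/2 - wL²/12 - wx²/2 = 18·10·8/2 - 18·10²/12 - 18·8²/2 = -6 kN·m
Load 4 — point force P=-20 kN at a=20/3 m (b=L-a=10/3):
  M_4 = Pa²(a+3b)(L-x)/L³ - Pa²b/L²  [x>a] = (-20)·(20/3)²·((20/3)+3·(10/3))·(10-8)/10³ - (-20)·(20/3)²·(10/3)/10² = 0 kN·m
Superposition: M = Σ M_i = -26031/4000 kN·m ≈ -6.507750 kN·m

M(8) = -26031/4000 kN·m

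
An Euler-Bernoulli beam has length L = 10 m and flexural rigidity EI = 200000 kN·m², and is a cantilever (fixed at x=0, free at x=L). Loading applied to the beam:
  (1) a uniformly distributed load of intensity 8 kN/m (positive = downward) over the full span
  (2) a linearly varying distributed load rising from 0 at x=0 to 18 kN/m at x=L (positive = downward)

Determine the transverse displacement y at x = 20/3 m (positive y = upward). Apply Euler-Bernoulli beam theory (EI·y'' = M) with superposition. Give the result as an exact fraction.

Load 1 — uniform load w=8 kN/m over full span:
  y_1 = -wx²(x²-4Lx+6L²)/(24EI) = -8·(20/3)²·((20/3)²-4·10·(20/3)+6·10²)/(24·200000) = -34/1215 m
Load 2 — triangular load w₀=18 kN/m (0→w₀ over full span):
  y_2 = (w₀Lx³/12-w₀L²x²/6-w₀x⁵/(120L))/EI = (18·10·(20/3)³/12-18·10²·(20/3)²/6-18·(20/3)⁵/(120·10))/200000 = -92/2025 m
Superposition: y = Σ y_i = -446/6075 m ≈ -0.073416 m

y(20/3) = -446/6075 m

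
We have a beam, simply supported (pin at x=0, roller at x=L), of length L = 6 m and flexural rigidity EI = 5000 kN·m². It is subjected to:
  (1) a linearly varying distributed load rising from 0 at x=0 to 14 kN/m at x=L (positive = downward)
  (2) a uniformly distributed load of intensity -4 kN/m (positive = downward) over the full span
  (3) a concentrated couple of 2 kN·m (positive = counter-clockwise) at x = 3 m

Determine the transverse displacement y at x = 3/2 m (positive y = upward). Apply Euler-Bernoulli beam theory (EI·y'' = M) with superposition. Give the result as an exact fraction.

y(3/2) = -8433/1280000 m

Load 1 — triangular load w₀=14 kN/m (0→w₀ over full span):
  y_1 = -w₀x(7L⁴-10L²x²+3x⁴)/(360LEI) = -14·(3/2)·(7·6⁴-10·6²·(3/2)²+3·(3/2)⁴)/(360·6·5000) = -20601/1280000 m
Load 2 — uniform load w=-4 kN/m over full span:
  y_2 = -wx(L³-2Lx²+x³)/(24EI) = -(-4)·(3/2)·(6³-2·6·(3/2)²+(3/2)³)/(24·5000) = 1539/160000 m
Load 3 — applied couple M₀=2 kN·m at a=3 m (b=L-a=3):
  y_3 = (M₀x³/(6L)+C₁x)/EI  [x≤a] with C₁=M₀(3b²-L²)/(6L)=-1/2 = (2·(3/2)³/(6·6)+(-1/2)·(3/2))/5000 = -9/80000 m
Superposition: y = Σ y_i = -8433/1280000 m ≈ -0.006588 m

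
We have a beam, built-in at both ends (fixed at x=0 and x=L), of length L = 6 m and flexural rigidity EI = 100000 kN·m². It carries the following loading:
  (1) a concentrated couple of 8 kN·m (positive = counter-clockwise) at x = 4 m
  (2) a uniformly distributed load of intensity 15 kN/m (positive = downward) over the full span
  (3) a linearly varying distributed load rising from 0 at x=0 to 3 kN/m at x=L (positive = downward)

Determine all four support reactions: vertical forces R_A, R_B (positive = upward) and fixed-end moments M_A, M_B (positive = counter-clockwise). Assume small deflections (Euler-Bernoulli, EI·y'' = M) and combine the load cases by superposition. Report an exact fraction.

Load 1 — applied couple M₀=8 kN·m at a=4 m (b=L-a=2):
  R_A = 6M₀ab/L³ = 6·8·4·2/6³ = 16/9 kN
  M_A = M₀b(2a-b)/L² = 8·2·(2·4-2)/6² = 8/3 kN·m
  R_B = -6M₀ab/L³ = -6·8·4·2/6³ = -16/9 kN
  M_B = M₀a(2b-a)/L² = 8·4·(2·2-4)/6² = 0 kN·m
Load 2 — uniform load w=15 kN/m over full span:
  R_A = wL/2 = 15·6/2 = 45 kN
  M_A = wL²/12 = 15·6²/12 = 45 kN·m
  R_B = wL/2 = 15·6/2 = 45 kN
  M_B = -wL²/12 = -15·6²/12 = -45 kN·m
Load 3 — triangular load w₀=3 kN/m (0→w₀ over full span):
  R_A = 3w₀L/20 = 3·3·6/20 = 27/10 kN
  M_A = w₀L²/30 = 3·6²/30 = 18/5 kN·m
  R_B = 7w₀L/20 = 7·3·6/20 = 63/10 kN
  M_B = -w₀L²/20 = -3·6²/20 = -27/5 kN·m
Superposition: R_A = 4453/90 kN, M_A = 769/15 kN·m, R_B = 4457/90 kN, M_B = -252/5 kN·m

R_A = 4453/90 kN, M_A = 769/15 kN·m, R_B = 4457/90 kN, M_B = -252/5 kN·m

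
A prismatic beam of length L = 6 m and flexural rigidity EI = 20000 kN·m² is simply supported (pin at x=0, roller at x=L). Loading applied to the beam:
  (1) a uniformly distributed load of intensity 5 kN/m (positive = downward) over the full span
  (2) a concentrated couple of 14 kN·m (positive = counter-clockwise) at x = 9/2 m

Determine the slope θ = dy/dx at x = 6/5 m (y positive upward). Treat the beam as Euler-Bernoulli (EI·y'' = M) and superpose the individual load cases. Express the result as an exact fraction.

Load 1 — uniform load w=5 kN/m over full span:
  θ_1 = -w(L³-6Lx²+4x³)/(24EI) = -5·(6³-6·6·(6/5)²+4·(6/5)³)/(24·20000) = -891/500000 rad
Load 2 — applied couple M₀=14 kN·m at a=9/2 m (b=L-a=3/2):
  θ_2 = (M₀x²/(2L)+C₁)/EI  [x≤a] with C₁=M₀(3b²-L²)/(6L)=-91/8 = (14·(6/5)²/(2·6)+(-91/8))/20000 = -1939/4000000 rad
Superposition: θ = Σ θ_i = -9067/4000000 rad ≈ -0.002267 rad

θ(6/5) = -9067/4000000 rad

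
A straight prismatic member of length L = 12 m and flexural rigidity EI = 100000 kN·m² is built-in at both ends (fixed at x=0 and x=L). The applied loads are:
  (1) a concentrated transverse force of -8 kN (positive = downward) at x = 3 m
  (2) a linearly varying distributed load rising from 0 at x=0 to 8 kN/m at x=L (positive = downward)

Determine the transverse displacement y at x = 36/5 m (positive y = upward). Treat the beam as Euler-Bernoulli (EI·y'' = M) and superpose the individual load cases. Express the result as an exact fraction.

Load 1 — point force P=-8 kN at a=3 m (b=L-a=9):
  y_1 = -Pa²(L-x)²(3bL-(3b+a)(L-x))/(6L³EI)  [x>a] = -(-8)·3²·(12-(36/5))²·(3·9·12-(3·9+3)·(12-(36/5)))/(6·12³·100000) = 9/31250 m
Load 2 — triangular load w₀=8 kN/m (0→w₀ over full span):
  y_2 = -w₀x²(L-x)²(x+2L)/(120LEI) = -8·(36/5)²·(12-(36/5))²·((36/5)+2·12)/(120·12·100000) = -101088/48828125 m
Superposition: y = Σ y_i = -174051/97656250 m ≈ -0.001782 m

y(36/5) = -174051/97656250 m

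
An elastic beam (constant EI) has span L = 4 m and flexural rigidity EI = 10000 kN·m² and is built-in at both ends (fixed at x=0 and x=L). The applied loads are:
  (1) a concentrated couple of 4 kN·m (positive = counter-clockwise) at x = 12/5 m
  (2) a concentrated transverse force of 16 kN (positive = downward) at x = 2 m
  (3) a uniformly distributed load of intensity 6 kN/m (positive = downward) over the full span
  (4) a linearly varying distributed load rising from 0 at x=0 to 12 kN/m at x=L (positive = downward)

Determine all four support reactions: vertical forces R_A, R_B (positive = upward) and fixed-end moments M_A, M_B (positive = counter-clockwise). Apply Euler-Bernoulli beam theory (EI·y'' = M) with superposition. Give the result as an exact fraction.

Load 1 — applied couple M₀=4 kN·m at a=12/5 m (b=L-a=8/5):
  R_A = 6M₀ab/L³ = 6·4·(12/5)·(8/5)/4³ = 36/25 kN
  M_A = M₀b(2a-b)/L² = 4·(8/5)·(2·(12/5)-(8/5))/4² = 32/25 kN·m
  R_B = -6M₀ab/L³ = -6·4·(12/5)·(8/5)/4³ = -36/25 kN
  M_B = M₀a(2b-a)/L² = 4·(12/5)·(2·(8/5)-(12/5))/4² = 12/25 kN·m
Load 2 — point force P=16 kN at a=2 m (b=L-a=2):
  R_A = Pb²(3a+b)/L³ = 16·2²·(3·2+2)/4³ = 8 kN
  M_A = Pab²/L² = 16·2·2²/4² = 8 kN·m
  R_B = Pa²(a+3b)/L³ = 16·2²·(2+3·2)/4³ = 8 kN
  M_B = -Pa²b/L² = -16·2²·2/4² = -8 kN·m
Load 3 — uniform load w=6 kN/m over full span:
  R_A = wL/2 = 6·4/2 = 12 kN
  M_A = wL²/12 = 6·4²/12 = 8 kN·m
  R_B = wL/2 = 6·4/2 = 12 kN
  M_B = -wL²/12 = -6·4²/12 = -8 kN·m
Load 4 — triangular load w₀=12 kN/m (0→w₀ over full span):
  R_A = 3w₀L/20 = 3·12·4/20 = 36/5 kN
  M_A = w₀L²/30 = 12·4²/30 = 32/5 kN·m
  R_B = 7w₀L/20 = 7·12·4/20 = 84/5 kN
  M_B = -w₀L²/20 = -12·4²/20 = -48/5 kN·m
Superposition: R_A = 716/25 kN, M_A = 592/25 kN·m, R_B = 884/25 kN, M_B = -628/25 kN·m

R_A = 716/25 kN, M_A = 592/25 kN·m, R_B = 884/25 kN, M_B = -628/25 kN·m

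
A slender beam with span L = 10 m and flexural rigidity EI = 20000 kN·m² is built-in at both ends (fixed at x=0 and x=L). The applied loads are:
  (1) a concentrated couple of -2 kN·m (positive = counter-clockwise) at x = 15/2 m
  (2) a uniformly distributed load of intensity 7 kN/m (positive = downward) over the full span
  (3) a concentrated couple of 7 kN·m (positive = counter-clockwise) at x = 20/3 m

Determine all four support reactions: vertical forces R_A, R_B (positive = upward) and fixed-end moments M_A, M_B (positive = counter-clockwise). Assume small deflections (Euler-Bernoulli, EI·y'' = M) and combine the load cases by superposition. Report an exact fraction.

R_A = 857/24 kN, M_A = 1441/24 kN·m, R_B = 823/24 kN, M_B = -1391/24 kN·m

Load 1 — applied couple M₀=-2 kN·m at a=15/2 m (b=L-a=5/2):
  R_A = 6M₀ab/L³ = 6·(-2)·(15/2)·(5/2)/10³ = -9/40 kN
  M_A = M₀b(2a-b)/L² = (-2)·(5/2)·(2·(15/2)-(5/2))/10² = -5/8 kN·m
  R_B = -6M₀ab/L³ = -6·(-2)·(15/2)·(5/2)/10³ = 9/40 kN
  M_B = M₀a(2b-a)/L² = (-2)·(15/2)·(2·(5/2)-(15/2))/10² = 3/8 kN·m
Load 2 — uniform load w=7 kN/m over full span:
  R_A = wL/2 = 7·10/2 = 35 kN
  M_A = wL²/12 = 7·10²/12 = 175/3 kN·m
  R_B = wL/2 = 7·10/2 = 35 kN
  M_B = -wL²/12 = -7·10²/12 = -175/3 kN·m
Load 3 — applied couple M₀=7 kN·m at a=20/3 m (b=L-a=10/3):
  R_A = 6M₀ab/L³ = 6·7·(20/3)·(10/3)/10³ = 14/15 kN
  M_A = M₀b(2a-b)/L² = 7·(10/3)·(2·(20/3)-(10/3))/10² = 7/3 kN·m
  R_B = -6M₀ab/L³ = -6·7·(20/3)·(10/3)/10³ = -14/15 kN
  M_B = M₀a(2b-a)/L² = 7·(20/3)·(2·(10/3)-(20/3))/10² = 0 kN·m
Superposition: R_A = 857/24 kN, M_A = 1441/24 kN·m, R_B = 823/24 kN, M_B = -1391/24 kN·m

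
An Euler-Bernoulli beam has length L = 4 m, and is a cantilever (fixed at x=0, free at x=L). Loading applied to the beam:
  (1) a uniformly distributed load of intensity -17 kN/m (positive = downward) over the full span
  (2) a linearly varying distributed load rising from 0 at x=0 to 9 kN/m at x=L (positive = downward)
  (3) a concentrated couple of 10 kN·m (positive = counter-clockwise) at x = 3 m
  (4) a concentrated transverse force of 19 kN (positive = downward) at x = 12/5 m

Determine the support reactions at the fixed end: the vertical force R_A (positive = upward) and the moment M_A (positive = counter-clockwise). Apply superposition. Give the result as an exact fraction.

R_A = -31 kN, M_A = -262/5 kN·m

Load 1 — uniform load w=-17 kN/m over full span:
  R_A = wL = (-17)·4 = -68 kN
  M_A = wL²/2 = (-17)·4²/2 = -136 kN·m
Load 2 — triangular load w₀=9 kN/m (0→w₀ over full span):
  R_A = w₀L/2 = 9·4/2 = 18 kN
  M_A = w₀L²/3 = 9·4²/3 = 48 kN·m
Load 3 — applied couple M₀=10 kN·m at a=3 m (b=L-a=1):
  R_A = 0 kN
  M_A = -M₀ = -10 kN·m
Load 4 — point force P=19 kN at a=12/5 m (b=L-a=8/5):
  R_A = P = 19 kN
  M_A = Pa = 19·(12/5) = 228/5 kN·m
Superposition: R_A = -31 kN, M_A = -262/5 kN·m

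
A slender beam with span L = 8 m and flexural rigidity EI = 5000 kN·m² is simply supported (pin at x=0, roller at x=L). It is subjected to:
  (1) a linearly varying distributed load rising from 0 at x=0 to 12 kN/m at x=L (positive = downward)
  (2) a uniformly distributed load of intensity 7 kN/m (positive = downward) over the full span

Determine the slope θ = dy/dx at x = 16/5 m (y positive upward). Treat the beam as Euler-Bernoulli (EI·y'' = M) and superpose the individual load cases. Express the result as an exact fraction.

Load 1 — triangular load w₀=12 kN/m (0→w₀ over full span):
  θ_1 = -w₀(7L⁴-30L²x²+15x⁴)/(360LEI) = -12·(7·8⁴-30·8²·(16/5)²+15·(16/5)⁴)/(360·8·5000) = -10336/1171875 rad
Load 2 — uniform load w=7 kN/m over full span:
  θ_2 = -w(L³-6Lx²+4x³)/(24EI) = -7·(8³-6·8·(16/5)²+4·(16/5)³)/(24·5000) = -2072/234375 rad
Superposition: θ = Σ θ_i = -20696/1171875 rad ≈ -0.017661 rad

θ(16/5) = -20696/1171875 rad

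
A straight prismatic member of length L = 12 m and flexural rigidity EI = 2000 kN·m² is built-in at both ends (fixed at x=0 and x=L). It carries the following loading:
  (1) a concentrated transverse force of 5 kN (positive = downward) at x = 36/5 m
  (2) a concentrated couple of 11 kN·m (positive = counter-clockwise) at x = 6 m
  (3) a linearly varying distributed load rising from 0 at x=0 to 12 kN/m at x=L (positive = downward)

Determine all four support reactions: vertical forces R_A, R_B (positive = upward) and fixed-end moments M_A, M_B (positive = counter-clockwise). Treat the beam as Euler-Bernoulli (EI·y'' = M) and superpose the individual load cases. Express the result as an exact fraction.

R_A = 4947/200 kN, M_A = 6611/100 kN·m, R_B = 10453/200 kN, M_B = -9229/100 kN·m

Load 1 — point force P=5 kN at a=36/5 m (b=L-a=24/5):
  R_A = Pb²(3a+b)/L³ = 5·(24/5)²·(3·(36/5)+(24/5))/12³ = 44/25 kN
  M_A = Pab²/L² = 5·(36/5)·(24/5)²/12² = 144/25 kN·m
  R_B = Pa²(a+3b)/L³ = 5·(36/5)²·((36/5)+3·(24/5))/12³ = 81/25 kN
  M_B = -Pa²b/L² = -5·(36/5)²·(24/5)/12² = -216/25 kN·m
Load 2 — applied couple M₀=11 kN·m at a=6 m (b=L-a=6):
  R_A = 6M₀ab/L³ = 6·11·6·6/12³ = 11/8 kN
  M_A = M₀b(2a-b)/L² = 11·6·(2·6-6)/12² = 11/4 kN·m
  R_B = -6M₀ab/L³ = -6·11·6·6/12³ = -11/8 kN
  M_B = M₀a(2b-a)/L² = 11·6·(2·6-6)/12² = 11/4 kN·m
Load 3 — triangular load w₀=12 kN/m (0→w₀ over full span):
  R_A = 3w₀L/20 = 3·12·12/20 = 108/5 kN
  M_A = w₀L²/30 = 12·12²/30 = 288/5 kN·m
  R_B = 7w₀L/20 = 7·12·12/20 = 252/5 kN
  M_B = -w₀L²/20 = -12·12²/20 = -432/5 kN·m
Superposition: R_A = 4947/200 kN, M_A = 6611/100 kN·m, R_B = 10453/200 kN, M_B = -9229/100 kN·m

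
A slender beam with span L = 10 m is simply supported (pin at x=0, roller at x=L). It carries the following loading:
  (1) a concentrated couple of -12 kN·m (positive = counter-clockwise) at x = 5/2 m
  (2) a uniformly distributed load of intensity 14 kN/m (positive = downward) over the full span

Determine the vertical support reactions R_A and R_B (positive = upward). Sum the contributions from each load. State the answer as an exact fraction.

Load 1 — applied couple M₀=-12 kN·m at a=5/2 m (b=L-a=15/2):
  R_A = M₀/L = (-12)/10 = -6/5 kN
  R_B = -M₀/L = -(-12)/10 = 6/5 kN
Load 2 — uniform load w=14 kN/m over full span:
  R_A = wL/2 = 14·10/2 = 70 kN
  R_B = wL/2 = 14·10/2 = 70 kN
Superposition: R_A = 344/5 kN, R_B = 356/5 kN

R_A = 344/5 kN, R_B = 356/5 kN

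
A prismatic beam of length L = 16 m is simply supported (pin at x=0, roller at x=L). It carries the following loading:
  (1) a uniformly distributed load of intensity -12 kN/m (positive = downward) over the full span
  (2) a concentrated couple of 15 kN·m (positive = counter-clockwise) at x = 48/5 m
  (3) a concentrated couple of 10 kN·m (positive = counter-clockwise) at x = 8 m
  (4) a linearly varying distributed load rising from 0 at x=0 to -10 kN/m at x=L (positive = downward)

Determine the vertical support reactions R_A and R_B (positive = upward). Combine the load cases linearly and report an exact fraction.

R_A = -5813/48 kN, R_B = -7243/48 kN

Load 1 — uniform load w=-12 kN/m over full span:
  R_A = wL/2 = (-12)·16/2 = -96 kN
  R_B = wL/2 = (-12)·16/2 = -96 kN
Load 2 — applied couple M₀=15 kN·m at a=48/5 m (b=L-a=32/5):
  R_A = M₀/L = 15/16 kN
  R_B = -M₀/L = -15/16 kN
Load 3 — applied couple M₀=10 kN·m at a=8 m (b=L-a=8):
  R_A = M₀/L = 10/16 = 5/8 kN
  R_B = -M₀/L = -10/16 = -5/8 kN
Load 4 — triangular load w₀=-10 kN/m (0→w₀ over full span):
  R_A = w₀L/6 = (-10)·16/6 = -80/3 kN
  R_B = w₀L/3 = (-10)·16/3 = -160/3 kN
Superposition: R_A = -5813/48 kN, R_B = -7243/48 kN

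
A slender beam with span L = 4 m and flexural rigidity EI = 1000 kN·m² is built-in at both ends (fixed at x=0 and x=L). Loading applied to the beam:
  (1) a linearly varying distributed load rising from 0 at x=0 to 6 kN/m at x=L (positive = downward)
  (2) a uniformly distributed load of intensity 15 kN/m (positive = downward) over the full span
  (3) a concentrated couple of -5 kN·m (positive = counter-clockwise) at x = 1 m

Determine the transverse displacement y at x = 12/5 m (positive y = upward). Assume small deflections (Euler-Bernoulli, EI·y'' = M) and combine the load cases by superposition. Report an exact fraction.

y(12/5) = -95101/7812500 m

Load 1 — triangular load w₀=6 kN/m (0→w₀ over full span):
  y_1 = -w₀x²(L-x)²(x+2L)/(120LEI) = -6·(12/5)²·(4-(12/5))²·((12/5)+2·4)/(120·4·1000) = -3744/1953125 m
Load 2 — uniform load w=15 kN/m over full span:
  y_2 = -wx²(L-x)²/(24EI) = -15·(12/5)²·(4-(12/5))²/(24·1000) = -144/15625 m
Load 3 — applied couple M₀=-5 kN·m at a=1 m (b=L-a=3):
  y_3 = (R_Ax³/6 - M_Ax²/2 - M₀(x-a)²/2)/EI  [x>a] with R_A=-45/32, M_A=15/16 = ((-45/32)·(12/5)³/6 - (15/16)·(12/5)²/2 - (-5)·((12/5)-1)²/2)/1000 = -13/12500 m
Superposition: y = Σ y_i = -95101/7812500 m ≈ -0.012173 m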